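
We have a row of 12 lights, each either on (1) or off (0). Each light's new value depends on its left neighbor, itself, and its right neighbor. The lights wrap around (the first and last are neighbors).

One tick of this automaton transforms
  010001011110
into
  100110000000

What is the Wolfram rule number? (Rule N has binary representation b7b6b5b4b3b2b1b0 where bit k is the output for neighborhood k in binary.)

3

position 8: 111 → 0  (bit 7 = 0)
position 10: 110 → 0  (bit 6 = 0)
position 6: 101 → 0  (bit 5 = 0)
position 2: 100 → 0  (bit 4 = 0)
position 7: 011 → 0  (bit 3 = 0)
position 1: 010 → 0  (bit 2 = 0)
position 0: 001 → 1  (bit 1 = 1)
position 3: 000 → 1  (bit 0 = 1)
bits b7..b0 = 00000011 = 3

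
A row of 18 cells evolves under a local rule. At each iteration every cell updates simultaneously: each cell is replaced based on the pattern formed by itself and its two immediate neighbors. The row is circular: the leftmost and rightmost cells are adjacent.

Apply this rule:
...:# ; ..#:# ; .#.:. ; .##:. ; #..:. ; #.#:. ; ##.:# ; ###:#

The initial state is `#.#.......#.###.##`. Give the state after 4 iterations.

iteration 1: #...######...##..#
iteration 2: #.##.#####.##.#.#.
iteration 3: ...#..####..#.....
iteration 4: ###..#.###.#..####

###..#.###.#..####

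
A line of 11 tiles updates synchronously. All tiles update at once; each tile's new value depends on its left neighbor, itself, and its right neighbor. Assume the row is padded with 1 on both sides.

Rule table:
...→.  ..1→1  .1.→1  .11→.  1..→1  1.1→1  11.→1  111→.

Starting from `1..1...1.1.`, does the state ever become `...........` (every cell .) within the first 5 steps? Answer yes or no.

step 1: 11111.11111
step 2: ....11.....
step 3: 1..1.11...1
step 4: 11111.11.1.
step 5: ....11.1111
step 5 is ....11.1111, still not uniform .

no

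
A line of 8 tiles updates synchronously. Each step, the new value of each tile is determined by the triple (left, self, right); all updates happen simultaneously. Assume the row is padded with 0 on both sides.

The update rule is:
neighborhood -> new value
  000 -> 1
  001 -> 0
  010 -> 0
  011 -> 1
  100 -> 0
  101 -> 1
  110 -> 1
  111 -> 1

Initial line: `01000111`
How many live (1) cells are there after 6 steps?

00010111
11001111
11001111  (fixed point — unchanged through step 6)
count of 1: 6

6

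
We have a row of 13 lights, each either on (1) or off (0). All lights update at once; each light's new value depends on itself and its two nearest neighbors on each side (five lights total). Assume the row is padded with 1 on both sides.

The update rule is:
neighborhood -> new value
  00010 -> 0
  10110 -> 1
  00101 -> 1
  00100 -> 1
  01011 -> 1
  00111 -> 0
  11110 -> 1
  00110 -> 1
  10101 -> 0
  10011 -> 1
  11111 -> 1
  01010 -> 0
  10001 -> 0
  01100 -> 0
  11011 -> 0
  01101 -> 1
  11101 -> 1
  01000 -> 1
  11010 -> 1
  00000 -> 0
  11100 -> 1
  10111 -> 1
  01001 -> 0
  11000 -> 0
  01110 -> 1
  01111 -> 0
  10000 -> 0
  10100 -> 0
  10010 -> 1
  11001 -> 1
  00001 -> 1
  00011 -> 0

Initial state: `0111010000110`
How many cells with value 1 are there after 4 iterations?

0111101010110
0101110001110
1011110000110
1010110010110
count of 1: 7

7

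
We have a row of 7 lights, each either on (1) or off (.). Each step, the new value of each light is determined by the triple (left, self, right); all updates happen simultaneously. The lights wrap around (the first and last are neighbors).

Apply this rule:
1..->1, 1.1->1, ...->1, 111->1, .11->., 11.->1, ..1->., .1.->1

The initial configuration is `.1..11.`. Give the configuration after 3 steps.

.11..11
1.11..1
11.11..

11.11..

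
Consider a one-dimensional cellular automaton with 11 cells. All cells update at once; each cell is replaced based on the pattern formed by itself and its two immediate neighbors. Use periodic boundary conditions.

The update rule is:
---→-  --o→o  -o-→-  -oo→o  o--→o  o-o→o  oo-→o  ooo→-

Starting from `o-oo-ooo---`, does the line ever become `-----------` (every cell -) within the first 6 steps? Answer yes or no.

no

-ooooo-oo-o
oo---ooooo-
ooo-oo---oo
--ooooo-oo-
-oo---ooooo
oooo-oo---o
step 6 is oooo-oo---o, still not uniform -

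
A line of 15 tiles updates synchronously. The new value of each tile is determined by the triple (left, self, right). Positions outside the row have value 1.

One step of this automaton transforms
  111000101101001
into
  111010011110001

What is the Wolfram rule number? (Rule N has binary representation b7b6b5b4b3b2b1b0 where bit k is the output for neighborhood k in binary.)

233

position 0: 111 → 1  (bit 7 = 1)
position 2: 110 → 1  (bit 6 = 1)
position 7: 101 → 1  (bit 5 = 1)
position 3: 100 → 0  (bit 4 = 0)
position 8: 011 → 1  (bit 3 = 1)
position 6: 010 → 0  (bit 2 = 0)
position 5: 001 → 0  (bit 1 = 0)
position 4: 000 → 1  (bit 0 = 1)
bits b7..b0 = 11101001 = 233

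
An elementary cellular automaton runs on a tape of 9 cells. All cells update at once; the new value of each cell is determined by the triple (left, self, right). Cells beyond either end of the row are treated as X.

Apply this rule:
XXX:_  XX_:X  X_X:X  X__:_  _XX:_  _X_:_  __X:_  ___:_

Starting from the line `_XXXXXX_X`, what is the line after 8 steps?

X_____XX_
X______XX
X________
X________  (fixed point — unchanged through step 8)

X________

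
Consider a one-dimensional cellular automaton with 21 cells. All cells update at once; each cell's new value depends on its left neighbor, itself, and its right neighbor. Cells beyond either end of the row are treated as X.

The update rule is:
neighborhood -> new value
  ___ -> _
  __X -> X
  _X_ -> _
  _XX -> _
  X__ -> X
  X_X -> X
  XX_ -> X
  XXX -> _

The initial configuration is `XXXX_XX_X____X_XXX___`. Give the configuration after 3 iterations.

XX_X_XX_XX_XX_X_XX_XX

iteration 1: ___XX_XX_X__X_X__XX_X
iteration 2: X_X_XX_XX_XX_X_XX_XX_
iteration 3: XX_X_XX_XX_XX_X_XX_XX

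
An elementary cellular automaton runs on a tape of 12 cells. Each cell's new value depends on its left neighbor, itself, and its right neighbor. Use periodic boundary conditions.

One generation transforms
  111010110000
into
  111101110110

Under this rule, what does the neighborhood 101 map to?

At position 3 the neighborhood is 101; the next row has 1 there.

1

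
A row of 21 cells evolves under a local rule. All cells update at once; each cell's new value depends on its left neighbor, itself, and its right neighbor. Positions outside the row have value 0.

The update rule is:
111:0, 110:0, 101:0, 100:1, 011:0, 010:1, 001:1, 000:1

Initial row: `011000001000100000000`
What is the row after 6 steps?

111000000000000000000

100111111111111111111
111000000000000000000
000111111111111111111
111000000000000000000  (repeats step 2; period 2)
step 6: 111000000000000000000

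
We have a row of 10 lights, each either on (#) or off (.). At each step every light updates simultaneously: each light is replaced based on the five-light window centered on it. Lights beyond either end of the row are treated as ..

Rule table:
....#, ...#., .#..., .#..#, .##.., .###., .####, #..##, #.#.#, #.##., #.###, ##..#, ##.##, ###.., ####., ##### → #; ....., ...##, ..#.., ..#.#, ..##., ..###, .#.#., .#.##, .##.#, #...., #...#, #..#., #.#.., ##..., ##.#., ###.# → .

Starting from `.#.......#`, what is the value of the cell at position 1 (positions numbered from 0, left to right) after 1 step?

.

step 1: #.#....##.
position 1 holds .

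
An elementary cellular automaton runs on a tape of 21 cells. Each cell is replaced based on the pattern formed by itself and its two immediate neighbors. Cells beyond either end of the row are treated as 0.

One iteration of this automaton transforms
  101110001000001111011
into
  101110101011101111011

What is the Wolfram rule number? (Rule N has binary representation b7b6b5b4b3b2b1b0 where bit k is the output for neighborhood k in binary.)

205

position 3: 111 → 1  (bit 7 = 1)
position 4: 110 → 1  (bit 6 = 1)
position 1: 101 → 0  (bit 5 = 0)
position 5: 100 → 0  (bit 4 = 0)
position 2: 011 → 1  (bit 3 = 1)
position 0: 010 → 1  (bit 2 = 1)
position 7: 001 → 0  (bit 1 = 0)
position 6: 000 → 1  (bit 0 = 1)
bits b7..b0 = 11001101 = 205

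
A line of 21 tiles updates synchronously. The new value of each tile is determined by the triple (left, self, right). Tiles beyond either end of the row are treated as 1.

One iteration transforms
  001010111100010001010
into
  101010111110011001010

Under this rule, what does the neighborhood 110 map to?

At position 9 the neighborhood is 110; the next row has 1 there.

1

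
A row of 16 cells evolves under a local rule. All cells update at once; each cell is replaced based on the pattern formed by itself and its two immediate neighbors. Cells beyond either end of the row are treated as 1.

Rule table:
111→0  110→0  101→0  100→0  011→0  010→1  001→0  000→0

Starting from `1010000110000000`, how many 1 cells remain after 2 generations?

0010000000000000
0010000000000000
count of 1: 1

1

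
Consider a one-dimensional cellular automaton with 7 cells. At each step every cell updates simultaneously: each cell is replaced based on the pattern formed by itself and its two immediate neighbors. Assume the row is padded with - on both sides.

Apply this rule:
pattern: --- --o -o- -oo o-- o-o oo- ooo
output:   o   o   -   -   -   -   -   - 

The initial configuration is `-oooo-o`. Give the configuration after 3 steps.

step 1: o------
step 2: --ooooo
step 3: oo-----

oo-----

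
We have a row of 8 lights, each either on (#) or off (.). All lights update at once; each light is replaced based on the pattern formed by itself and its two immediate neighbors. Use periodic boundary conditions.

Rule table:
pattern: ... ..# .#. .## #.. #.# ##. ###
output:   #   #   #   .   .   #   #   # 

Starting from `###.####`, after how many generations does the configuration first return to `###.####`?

8

####.###
#####.##
######.#
#######.
.#######
#.######
##.#####
###.####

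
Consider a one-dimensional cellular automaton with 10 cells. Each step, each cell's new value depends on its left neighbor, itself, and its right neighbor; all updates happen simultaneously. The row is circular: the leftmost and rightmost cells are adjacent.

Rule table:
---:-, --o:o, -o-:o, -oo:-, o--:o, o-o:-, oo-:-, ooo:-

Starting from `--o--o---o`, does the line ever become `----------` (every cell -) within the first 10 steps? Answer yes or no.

yes

ooooooo-oo
----------
all cells are - at step 2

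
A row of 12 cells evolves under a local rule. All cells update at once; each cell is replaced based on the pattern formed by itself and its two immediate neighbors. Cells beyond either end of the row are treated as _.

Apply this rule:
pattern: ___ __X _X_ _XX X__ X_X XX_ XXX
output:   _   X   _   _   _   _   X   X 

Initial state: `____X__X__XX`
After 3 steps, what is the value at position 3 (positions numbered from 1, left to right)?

_

step 1: ___X__X__X_X
step 2: __X__X__X___
step 3: _X__X__X____
position 3 holds _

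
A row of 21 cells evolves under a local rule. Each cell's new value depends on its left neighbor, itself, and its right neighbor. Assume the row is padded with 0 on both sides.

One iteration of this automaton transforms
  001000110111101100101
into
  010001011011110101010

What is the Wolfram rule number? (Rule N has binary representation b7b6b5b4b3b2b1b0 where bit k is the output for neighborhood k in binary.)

226

position 10: 111 → 1  (bit 7 = 1)
position 7: 110 → 1  (bit 6 = 1)
position 8: 101 → 1  (bit 5 = 1)
position 3: 100 → 0  (bit 4 = 0)
position 6: 011 → 0  (bit 3 = 0)
position 2: 010 → 0  (bit 2 = 0)
position 1: 001 → 1  (bit 1 = 1)
position 0: 000 → 0  (bit 0 = 0)
bits b7..b0 = 11100010 = 226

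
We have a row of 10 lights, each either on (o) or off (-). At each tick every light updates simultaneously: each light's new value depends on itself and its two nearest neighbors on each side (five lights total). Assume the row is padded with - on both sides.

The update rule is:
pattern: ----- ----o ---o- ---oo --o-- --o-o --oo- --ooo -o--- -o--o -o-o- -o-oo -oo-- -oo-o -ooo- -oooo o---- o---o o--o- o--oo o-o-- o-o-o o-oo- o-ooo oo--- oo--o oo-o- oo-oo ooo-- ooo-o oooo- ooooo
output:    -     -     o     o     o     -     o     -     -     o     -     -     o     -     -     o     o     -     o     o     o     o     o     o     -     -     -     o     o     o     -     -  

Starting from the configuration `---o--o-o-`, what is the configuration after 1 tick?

--oooo--o-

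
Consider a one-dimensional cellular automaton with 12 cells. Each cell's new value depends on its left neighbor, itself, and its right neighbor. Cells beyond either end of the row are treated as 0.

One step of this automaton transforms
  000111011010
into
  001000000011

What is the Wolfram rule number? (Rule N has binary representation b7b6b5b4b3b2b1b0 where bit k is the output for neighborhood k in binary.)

22

position 4: 111 → 0  (bit 7 = 0)
position 5: 110 → 0  (bit 6 = 0)
position 6: 101 → 0  (bit 5 = 0)
position 11: 100 → 1  (bit 4 = 1)
position 3: 011 → 0  (bit 3 = 0)
position 10: 010 → 1  (bit 2 = 1)
position 2: 001 → 1  (bit 1 = 1)
position 0: 000 → 0  (bit 0 = 0)
bits b7..b0 = 00010110 = 22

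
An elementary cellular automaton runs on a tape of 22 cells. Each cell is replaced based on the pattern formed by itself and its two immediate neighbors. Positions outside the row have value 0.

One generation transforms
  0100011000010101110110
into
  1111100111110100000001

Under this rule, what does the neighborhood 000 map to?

At position 3 the neighborhood is 000; the next row has 1 there.

1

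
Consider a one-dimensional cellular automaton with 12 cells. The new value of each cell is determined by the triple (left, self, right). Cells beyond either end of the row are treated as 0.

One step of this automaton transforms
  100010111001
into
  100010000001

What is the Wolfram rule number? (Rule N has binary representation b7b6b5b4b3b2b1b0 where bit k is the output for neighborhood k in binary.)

position 7: 111 → 0  (bit 7 = 0)
position 8: 110 → 0  (bit 6 = 0)
position 5: 101 → 0  (bit 5 = 0)
position 1: 100 → 0  (bit 4 = 0)
position 6: 011 → 0  (bit 3 = 0)
position 0: 010 → 1  (bit 2 = 1)
position 3: 001 → 0  (bit 1 = 0)
position 2: 000 → 0  (bit 0 = 0)
bits b7..b0 = 00000100 = 4

4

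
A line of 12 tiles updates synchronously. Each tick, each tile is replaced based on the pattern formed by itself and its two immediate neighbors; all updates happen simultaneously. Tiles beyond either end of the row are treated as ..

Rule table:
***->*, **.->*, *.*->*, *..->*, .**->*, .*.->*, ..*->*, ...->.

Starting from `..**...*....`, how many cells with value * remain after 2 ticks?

10

tick 1: .****.***...
tick 2: **********..
count of *: 10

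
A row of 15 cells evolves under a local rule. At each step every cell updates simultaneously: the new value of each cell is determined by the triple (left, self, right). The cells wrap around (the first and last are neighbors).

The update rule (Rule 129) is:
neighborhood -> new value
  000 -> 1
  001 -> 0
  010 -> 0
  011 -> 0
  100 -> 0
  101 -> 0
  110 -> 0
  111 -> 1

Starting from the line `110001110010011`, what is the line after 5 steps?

011110011000110

100100100000001
000000001111100
111111100111001
111111000010000
011110011000110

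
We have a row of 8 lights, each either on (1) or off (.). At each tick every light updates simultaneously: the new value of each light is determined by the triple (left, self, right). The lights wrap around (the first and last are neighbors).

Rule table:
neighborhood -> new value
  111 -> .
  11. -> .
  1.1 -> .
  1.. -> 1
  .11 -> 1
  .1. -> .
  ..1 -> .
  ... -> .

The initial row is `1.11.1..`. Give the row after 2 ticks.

...1...1

tick 1: ..1...1.
tick 2: ...1...1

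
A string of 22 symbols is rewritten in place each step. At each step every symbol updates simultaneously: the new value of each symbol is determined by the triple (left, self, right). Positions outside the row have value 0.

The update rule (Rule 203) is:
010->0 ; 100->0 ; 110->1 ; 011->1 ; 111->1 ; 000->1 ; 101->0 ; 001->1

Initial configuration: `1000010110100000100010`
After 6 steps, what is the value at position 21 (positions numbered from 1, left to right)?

0

0011100110001111001100
1111101110111111011101
1111101110111111011100
1111101110111111011101  (repeats step 2; period 2)
step 6: 1111101110111111011101
position 21 holds 0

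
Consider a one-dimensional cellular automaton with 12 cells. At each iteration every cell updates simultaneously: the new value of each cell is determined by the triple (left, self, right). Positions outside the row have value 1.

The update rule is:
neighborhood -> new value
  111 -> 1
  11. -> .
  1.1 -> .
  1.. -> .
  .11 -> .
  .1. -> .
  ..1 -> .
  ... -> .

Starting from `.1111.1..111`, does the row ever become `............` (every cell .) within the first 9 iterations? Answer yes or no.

iteration 1: ..11......11
iteration 2: ...........1
iteration 3: ............
all cells are . at iteration 3

yes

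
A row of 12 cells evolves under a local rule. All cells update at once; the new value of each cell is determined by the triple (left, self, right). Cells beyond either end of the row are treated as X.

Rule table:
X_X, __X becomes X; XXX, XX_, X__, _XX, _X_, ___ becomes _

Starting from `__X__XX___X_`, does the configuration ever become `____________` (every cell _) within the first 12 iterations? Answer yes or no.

iteration 1: _X__X____X_X
iteration 2: X__X____X_X_
iteration 3: __X____X_X_X
iteration 4: _X____X_X_X_
iteration 5: X____X_X_X_X
iteration 6: ____X_X_X_X_
iteration 7: ___X_X_X_X_X
iteration 8: __X_X_X_X_X_
iteration 9: _X_X_X_X_X_X
iteration 10: X_X_X_X_X_X_
iteration 11: _X_X_X_X_X_X  (repeats iteration 9; period 2)
iteration 12: X_X_X_X_X_X_
iteration 12 is X_X_X_X_X_X_, still not uniform _

no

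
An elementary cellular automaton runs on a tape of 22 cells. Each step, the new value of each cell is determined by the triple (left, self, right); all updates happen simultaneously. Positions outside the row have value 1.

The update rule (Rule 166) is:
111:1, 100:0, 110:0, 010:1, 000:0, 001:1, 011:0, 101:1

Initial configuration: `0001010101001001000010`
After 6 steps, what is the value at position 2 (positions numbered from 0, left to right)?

step 1: 0011111111011011000111
step 2: 0101111110100100001011
step 3: 1110111101101100011101
step 4: 1101011010010000101010
step 5: 1011100110110001111111
step 6: 0101001001000010111111
position 2 holds 0

0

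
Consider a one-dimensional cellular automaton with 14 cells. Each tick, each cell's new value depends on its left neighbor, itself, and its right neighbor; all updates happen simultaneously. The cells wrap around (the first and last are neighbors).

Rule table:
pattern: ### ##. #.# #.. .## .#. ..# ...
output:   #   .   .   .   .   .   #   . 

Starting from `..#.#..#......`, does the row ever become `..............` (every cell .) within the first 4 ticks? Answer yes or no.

tick 1: .#....#.......
tick 2: #....#........
tick 3: ....#........#
tick 4: ...#........#.
tick 4 is ...#........#., still not uniform .

no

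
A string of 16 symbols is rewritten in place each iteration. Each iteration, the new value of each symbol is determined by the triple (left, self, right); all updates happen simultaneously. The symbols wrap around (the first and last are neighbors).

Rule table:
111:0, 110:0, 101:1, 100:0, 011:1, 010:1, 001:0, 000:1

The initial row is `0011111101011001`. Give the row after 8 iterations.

0001010010100111

0010000011110001
0010111010000101
0011100110110111
0010000101101100
1010110111011001
0111101100110001
1100011000100101
0001010010100111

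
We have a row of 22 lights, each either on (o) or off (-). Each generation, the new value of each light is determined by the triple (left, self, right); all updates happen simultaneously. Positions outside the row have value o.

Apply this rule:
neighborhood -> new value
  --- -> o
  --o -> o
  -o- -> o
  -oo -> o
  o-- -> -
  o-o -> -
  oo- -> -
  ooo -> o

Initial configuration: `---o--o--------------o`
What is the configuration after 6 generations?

-o-o-ooooooooooooooooo

-ooo-oo-oooooooooooooo
-oo--o--oooooooooooooo
-o--oo-ooooooooooooooo
-o-oo--ooooooooooooooo
-o-o--oooooooooooooooo
-o-o-ooooooooooooooooo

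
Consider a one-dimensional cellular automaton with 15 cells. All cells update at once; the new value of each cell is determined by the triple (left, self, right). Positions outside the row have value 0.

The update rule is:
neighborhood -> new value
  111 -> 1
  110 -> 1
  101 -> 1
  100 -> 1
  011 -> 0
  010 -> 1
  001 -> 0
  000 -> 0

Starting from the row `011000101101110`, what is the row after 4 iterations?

000001100110111

iteration 1: 001100110110111
iteration 2: 000110011011011
iteration 3: 000011001101101
iteration 4: 000001100110111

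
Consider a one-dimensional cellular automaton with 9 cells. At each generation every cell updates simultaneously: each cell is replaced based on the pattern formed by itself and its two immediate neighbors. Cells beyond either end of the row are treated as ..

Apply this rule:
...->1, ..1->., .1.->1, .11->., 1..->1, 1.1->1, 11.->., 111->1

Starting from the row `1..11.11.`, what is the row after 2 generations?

..11.11.1

11...1..1
..11.11.1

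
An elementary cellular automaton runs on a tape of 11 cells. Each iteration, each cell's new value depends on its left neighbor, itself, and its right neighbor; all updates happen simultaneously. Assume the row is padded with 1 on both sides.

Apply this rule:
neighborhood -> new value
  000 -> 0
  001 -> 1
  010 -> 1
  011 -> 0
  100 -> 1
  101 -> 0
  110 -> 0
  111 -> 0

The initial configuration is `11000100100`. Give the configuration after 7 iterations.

01010000101

00101111111
11100000000
00010000001
10111000010
00000100110
10001111000
01010000101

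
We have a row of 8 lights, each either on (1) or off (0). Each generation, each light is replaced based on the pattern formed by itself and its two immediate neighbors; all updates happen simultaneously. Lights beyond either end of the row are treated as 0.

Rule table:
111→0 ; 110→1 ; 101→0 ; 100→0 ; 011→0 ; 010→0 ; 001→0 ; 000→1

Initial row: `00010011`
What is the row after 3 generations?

00000101

11000001
01011100
00000101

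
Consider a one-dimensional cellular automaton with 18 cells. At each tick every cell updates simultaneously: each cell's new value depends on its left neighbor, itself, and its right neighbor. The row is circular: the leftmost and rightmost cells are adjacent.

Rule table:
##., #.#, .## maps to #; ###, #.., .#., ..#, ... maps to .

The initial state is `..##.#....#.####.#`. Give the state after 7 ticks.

...........##..##.

tick 1: ..###......##..##.
tick 2: ..#.#......##..##.
tick 3: ...#.......##..##.
tick 4: ...........##..##.
tick 5: ...........##..##.  (fixed point — unchanged through tick 7)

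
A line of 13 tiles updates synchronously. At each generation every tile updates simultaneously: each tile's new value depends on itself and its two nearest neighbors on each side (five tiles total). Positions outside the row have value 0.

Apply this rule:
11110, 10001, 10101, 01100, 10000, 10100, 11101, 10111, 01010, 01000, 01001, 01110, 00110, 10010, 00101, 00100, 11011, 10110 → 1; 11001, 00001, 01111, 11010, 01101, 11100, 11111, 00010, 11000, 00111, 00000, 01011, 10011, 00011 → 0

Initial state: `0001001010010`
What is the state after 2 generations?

generation 1: 0001111111111
generation 2: 0000000000010

0000000000010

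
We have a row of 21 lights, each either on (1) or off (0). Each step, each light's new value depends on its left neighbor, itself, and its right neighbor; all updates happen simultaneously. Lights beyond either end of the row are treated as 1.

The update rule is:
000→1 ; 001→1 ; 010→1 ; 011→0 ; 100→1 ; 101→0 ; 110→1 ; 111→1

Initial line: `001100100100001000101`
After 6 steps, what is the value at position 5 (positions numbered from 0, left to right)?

110111111111111111100
110011111111111111111
111101111111111111111
111100111111111111111
111111011111111111111
111111001111111111111
position 5 holds 1

1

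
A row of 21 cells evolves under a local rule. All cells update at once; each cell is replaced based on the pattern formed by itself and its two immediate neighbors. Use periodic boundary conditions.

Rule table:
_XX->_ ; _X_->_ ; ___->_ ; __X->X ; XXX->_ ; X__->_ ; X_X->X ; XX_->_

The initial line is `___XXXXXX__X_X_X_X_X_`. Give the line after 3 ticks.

X_______X_X_X_X_X____

__X_______X_X_X_X_X__
_X_______X_X_X_X_X___
X_______X_X_X_X_X____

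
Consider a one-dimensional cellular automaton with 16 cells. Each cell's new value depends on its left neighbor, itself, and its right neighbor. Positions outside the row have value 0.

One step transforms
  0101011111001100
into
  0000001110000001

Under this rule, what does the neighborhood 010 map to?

0

At position 1 the neighborhood is 010; the next row has 0 there.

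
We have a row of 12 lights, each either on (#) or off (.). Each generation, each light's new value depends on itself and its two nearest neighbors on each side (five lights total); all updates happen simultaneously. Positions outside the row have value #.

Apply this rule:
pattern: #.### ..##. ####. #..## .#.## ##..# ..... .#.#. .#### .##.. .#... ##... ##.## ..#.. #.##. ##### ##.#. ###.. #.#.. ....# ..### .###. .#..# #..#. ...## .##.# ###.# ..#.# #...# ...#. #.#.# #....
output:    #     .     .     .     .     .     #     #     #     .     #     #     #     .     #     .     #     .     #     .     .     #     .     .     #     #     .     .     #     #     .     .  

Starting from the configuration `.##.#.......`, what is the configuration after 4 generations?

.####.#..##.

generation 1: ######.###.#
generation 2: ......###.##
generation 3: #.##.#.#.###
generation 4: .####.#..##.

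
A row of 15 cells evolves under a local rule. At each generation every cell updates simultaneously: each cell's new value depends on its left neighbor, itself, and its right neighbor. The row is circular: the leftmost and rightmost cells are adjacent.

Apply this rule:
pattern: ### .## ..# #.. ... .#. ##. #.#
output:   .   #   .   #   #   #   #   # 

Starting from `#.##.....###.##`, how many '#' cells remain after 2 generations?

8

generation 1: ########.#.###.
generation 2: #......#####.##
count of #: 8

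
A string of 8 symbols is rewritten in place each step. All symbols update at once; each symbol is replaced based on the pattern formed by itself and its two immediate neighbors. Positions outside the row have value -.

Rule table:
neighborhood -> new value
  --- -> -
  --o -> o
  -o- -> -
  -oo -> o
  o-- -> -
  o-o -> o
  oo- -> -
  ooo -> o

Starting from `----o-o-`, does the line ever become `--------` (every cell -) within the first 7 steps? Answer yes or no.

step 1: ---o-o--
step 2: --o-o---
step 3: -o-o----
step 4: o-o-----
step 5: -o------
step 6: o-------
step 7: --------
all cells are - at step 7

yes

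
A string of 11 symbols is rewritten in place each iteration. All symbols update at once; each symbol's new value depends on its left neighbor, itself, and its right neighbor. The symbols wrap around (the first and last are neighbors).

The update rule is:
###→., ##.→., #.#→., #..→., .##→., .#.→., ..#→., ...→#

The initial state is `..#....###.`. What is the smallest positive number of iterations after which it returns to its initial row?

2

iteration 1: #...##.....
iteration 2: ..#....###.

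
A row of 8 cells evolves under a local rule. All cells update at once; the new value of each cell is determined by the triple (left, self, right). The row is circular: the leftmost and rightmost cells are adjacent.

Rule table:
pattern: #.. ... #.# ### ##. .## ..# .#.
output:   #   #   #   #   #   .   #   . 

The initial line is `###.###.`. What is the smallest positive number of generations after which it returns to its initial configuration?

.###.###
#.###.##
##.###.#
###.###.

4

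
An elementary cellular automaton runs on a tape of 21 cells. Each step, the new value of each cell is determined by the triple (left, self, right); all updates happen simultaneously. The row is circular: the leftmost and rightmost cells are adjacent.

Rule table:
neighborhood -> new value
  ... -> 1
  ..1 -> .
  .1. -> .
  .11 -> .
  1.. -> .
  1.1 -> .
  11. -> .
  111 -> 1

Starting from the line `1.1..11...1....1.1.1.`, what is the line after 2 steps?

1111111...1....111111

step 1: ........1...11.......
step 2: 1111111...1....111111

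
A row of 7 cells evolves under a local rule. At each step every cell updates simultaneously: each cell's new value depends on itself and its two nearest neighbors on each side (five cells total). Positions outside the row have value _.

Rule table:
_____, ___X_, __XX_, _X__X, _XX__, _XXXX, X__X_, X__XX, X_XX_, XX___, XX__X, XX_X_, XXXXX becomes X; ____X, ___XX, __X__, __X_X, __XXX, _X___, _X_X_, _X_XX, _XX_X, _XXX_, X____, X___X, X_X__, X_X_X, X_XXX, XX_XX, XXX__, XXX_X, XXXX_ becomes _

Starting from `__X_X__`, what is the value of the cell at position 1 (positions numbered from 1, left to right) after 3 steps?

_X_____
X___XXX
_______
position 1 holds _

_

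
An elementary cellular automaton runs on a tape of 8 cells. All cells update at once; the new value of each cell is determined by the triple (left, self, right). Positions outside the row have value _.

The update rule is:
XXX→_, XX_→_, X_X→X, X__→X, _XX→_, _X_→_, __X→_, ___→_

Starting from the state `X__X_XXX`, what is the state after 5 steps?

_X__X___
__X__X__
___X__X_
____X__X
_____X__

_____X__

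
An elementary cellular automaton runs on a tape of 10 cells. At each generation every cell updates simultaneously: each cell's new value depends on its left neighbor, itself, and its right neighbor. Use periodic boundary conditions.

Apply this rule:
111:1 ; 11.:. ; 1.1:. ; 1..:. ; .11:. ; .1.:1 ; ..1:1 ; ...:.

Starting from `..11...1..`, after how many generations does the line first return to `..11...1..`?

generation 1: .1....11..
generation 2: 11...1....
generation 3: ....11...1
generation 4: ...1....11
generation 5: ..11...1..

5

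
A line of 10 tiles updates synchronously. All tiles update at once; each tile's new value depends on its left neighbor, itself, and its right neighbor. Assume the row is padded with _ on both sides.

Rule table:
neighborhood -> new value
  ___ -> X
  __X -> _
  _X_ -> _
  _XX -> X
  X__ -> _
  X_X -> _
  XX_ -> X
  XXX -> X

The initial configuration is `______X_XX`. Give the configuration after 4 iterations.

XXXXX_X_XX

XXXXX___XX
XXXXX_X_XX
XXXXX___XX  (repeats iteration 1; period 2)
iteration 4: XXXXX_X_XX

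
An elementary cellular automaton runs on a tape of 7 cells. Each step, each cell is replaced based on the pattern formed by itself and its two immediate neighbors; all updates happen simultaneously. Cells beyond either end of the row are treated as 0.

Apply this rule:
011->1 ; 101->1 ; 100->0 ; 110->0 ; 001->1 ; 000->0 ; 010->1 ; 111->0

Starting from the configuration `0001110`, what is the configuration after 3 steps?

1100000

step 1: 0011000
step 2: 0110000
step 3: 1100000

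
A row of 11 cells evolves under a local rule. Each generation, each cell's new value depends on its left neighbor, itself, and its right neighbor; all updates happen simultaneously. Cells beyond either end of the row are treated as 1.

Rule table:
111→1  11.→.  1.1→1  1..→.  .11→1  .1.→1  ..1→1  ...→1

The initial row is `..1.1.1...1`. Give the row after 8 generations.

.1111111111

generation 1: .111111.111
generation 2: 111111.1111
generation 3: 11111.11111
generation 4: 1111.111111
generation 5: 111.1111111
generation 6: 11.11111111
generation 7: 1.111111111
generation 8: .1111111111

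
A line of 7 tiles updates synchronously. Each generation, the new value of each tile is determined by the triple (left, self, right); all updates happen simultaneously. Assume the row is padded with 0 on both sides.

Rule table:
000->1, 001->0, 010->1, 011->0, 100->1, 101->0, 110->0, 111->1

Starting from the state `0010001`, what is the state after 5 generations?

1111101

generation 1: 1011101
generation 2: 1001001
generation 3: 1101101
generation 4: 0000001
generation 5: 1111101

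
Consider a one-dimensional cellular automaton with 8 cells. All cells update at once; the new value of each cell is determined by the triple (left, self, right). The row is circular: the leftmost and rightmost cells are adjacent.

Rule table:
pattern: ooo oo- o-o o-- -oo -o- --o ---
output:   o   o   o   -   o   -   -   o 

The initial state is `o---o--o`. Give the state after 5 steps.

o-o----o
oo--oo-o
oo--oooo
oo--oooo  (fixed point — unchanged through step 5)

oo--oooo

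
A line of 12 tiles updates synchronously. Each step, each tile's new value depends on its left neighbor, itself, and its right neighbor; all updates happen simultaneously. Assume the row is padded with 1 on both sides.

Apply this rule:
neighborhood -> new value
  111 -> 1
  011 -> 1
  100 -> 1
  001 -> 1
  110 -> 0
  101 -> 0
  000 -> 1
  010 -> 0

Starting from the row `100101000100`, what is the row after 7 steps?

011000111011
010111110011
000111101111
111111001111
111110111111
111100111111
111011111111

111011111111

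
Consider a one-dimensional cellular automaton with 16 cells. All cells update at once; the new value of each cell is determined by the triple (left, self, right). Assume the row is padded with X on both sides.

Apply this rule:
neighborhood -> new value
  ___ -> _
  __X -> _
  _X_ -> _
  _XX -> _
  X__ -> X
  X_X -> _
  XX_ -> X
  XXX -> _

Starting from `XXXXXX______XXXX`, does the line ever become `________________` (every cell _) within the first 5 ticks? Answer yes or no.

no

tick 1: _____XX_________
tick 2: X_____XX________
tick 3: XX_____XX_______
tick 4: _XX_____XX______
tick 5: __XX_____XX_____
tick 5 is __XX_____XX_____, still not uniform _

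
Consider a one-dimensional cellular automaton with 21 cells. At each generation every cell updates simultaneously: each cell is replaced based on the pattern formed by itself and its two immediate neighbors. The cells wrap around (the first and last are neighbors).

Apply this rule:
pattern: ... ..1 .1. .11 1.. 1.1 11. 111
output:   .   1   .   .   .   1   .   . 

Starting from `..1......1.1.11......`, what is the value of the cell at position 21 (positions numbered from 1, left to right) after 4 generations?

.1......1.1.1........
1......1.1.1.........
......1.1.1.........1
.....1.1.1.........1.
position 21 holds .

.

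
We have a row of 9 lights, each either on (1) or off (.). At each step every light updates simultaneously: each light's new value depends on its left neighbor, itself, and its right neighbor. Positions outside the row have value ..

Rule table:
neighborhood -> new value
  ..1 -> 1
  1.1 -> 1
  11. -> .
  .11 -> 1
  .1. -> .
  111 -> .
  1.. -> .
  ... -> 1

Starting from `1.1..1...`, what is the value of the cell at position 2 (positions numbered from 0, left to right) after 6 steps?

.1..1..11
1..1..11.
..1..11..
11..11..1
1..11..1.
..11..1..
position 2 holds 1

1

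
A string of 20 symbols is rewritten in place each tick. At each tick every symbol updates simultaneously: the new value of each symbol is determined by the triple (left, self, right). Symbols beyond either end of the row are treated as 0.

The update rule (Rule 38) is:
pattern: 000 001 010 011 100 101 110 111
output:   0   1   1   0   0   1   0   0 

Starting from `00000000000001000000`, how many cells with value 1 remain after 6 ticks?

1

00000000000011000000
00000000000100000000
00000000001100000000
00000000010000000000
00000000110000000000
00000001000000000000
count of 1: 1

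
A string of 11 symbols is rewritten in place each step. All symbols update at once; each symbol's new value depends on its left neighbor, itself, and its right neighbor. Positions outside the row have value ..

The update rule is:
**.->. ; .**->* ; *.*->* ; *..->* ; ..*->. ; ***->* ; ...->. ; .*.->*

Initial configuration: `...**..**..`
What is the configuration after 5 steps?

...*.*.*.*.
...********
...*******.
...******.*
...*****.**

...*****.**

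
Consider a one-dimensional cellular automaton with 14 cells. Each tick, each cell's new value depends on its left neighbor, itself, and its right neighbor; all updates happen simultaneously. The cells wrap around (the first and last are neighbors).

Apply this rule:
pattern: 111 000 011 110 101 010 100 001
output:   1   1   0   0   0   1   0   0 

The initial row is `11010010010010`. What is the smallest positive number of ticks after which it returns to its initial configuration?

00010010010010
11010010010010

2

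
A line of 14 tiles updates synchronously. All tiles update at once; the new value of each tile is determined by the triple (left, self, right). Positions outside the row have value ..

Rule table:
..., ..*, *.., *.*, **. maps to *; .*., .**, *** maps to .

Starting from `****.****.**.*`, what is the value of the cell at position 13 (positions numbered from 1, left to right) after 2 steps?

*

...**...**.**.
***.****.**.**
position 13 holds *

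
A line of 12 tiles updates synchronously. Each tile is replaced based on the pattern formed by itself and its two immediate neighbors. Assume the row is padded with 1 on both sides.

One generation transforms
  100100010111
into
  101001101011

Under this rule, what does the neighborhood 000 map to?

1

At position 5 the neighborhood is 000; the next row has 1 there.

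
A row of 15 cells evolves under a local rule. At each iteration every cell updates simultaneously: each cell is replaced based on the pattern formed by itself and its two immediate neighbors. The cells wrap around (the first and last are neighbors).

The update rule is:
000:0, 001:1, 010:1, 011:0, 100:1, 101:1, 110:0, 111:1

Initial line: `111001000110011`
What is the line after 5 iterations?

110101101111011

110111101001101
101011011110010
111100101101111
111011110010111
110101101111011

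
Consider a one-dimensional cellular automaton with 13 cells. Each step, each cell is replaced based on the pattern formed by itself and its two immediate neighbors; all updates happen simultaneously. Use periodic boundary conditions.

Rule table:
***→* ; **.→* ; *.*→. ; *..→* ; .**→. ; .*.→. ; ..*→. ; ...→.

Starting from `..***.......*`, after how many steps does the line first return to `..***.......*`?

*..***.......
.*..***......
..*..***.....
...*..***....
....*..***...
.....*..***..
......*..***.
.......*..***
*.......*..**
**.......*..*
***.......*..
.***.......*.
..***.......*

13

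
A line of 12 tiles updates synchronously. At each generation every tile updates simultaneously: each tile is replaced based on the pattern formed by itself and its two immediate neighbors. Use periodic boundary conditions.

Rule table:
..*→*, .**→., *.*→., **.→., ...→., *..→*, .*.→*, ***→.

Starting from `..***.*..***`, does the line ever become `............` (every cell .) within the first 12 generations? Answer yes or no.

yes

generation 1: **....***...
generation 2: ..*..*...*.*
generation 3: *******.**.*
generation 4: ............
all cells are . at generation 4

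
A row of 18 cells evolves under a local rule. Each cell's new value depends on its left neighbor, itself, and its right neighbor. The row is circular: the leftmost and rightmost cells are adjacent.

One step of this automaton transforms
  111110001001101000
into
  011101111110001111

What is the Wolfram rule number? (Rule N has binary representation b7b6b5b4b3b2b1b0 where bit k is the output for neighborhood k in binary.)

151

position 1: 111 → 1  (bit 7 = 1)
position 4: 110 → 0  (bit 6 = 0)
position 13: 101 → 0  (bit 5 = 0)
position 5: 100 → 1  (bit 4 = 1)
position 0: 011 → 0  (bit 3 = 0)
position 8: 010 → 1  (bit 2 = 1)
position 7: 001 → 1  (bit 1 = 1)
position 6: 000 → 1  (bit 0 = 1)
bits b7..b0 = 10010111 = 151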